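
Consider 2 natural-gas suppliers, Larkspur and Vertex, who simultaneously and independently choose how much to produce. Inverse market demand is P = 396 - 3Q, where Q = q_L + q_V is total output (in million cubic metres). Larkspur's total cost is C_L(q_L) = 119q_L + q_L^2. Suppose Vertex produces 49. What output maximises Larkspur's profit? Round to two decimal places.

With the rival's output fixed at 49, Larkspur's profit is π_L = (396 - 3·49 - 3q_L)q_L - (119q_L + q_L²) = (249 - 3q_L)q_L - (119q_L + q_L²).
∂π_L/∂q_L = 130 - 8q_L = 0, so q_L = 65/4.

16.25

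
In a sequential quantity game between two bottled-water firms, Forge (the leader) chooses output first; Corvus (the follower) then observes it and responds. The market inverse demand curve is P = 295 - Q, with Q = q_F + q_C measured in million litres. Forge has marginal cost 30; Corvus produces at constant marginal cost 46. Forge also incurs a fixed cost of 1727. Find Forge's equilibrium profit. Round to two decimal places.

8143.13

The follower Corvus best-responds to any q_F: π_C = (295 - Q)q_C - 46q_C.
Setting the follower's marginal profit to zero, 249 - q_F - 2q_C = 0, i.e. q_C = (249 - q_F)/2.
The leader anticipates this reaction. Substituting into P = 295 - Q gives P = 341/2 - (1/2)q_F, so π_F = (341/2 - (1/2)q_F)q_F - 30q_F.
The leader's first-order condition 281/2 - q_F = 0 yields q_F = 281/2.
Then q_C = (249 - 281/2)/2 = 217/4.
Price P = 295 - 779/4 = 401/4.
Forge's profit: (401/4 - 30)·(281/2) - 1727 = 8143.1250.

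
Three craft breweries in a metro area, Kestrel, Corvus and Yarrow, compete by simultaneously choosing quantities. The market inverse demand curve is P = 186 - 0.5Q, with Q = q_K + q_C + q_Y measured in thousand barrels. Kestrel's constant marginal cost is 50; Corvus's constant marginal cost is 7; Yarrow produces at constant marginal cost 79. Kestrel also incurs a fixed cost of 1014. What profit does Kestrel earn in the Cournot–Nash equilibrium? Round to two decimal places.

846.50

Kestrel's profit: π_K = (186 - 0.5Q)q_K - (50q_K). Setting ∂π_K/∂q_K = 0: 136 - q_K - (1/2)(q_C + q_Y) = 0.
Corvus's first-order condition: 179 - q_C - (1/2)(q_K + q_Y) = 0.
Yarrow's first-order condition: 107 - q_Y - (1/2)(q_K + q_C) = 0.
Summing all 3 equations gives 422 − 2Q = 0, hence Q = 211.
Back-substituting: q_K = (136 − 211/2)/(1/2) = 61, q_C = (179 − 211/2)/(1/2) = 147, q_Y = (107 − 211/2)/(1/2) = 3.
Price P = 186 - (1/2)·211 = 161/2.
Kestrel's profit: (161/2 - 50)·61 - 1014 = 1693/2.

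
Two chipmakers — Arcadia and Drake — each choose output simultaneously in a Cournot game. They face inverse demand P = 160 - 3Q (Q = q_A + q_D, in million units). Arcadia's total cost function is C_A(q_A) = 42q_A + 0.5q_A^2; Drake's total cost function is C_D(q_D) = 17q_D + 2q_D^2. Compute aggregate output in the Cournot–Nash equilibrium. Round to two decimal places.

Arcadia's profit: π_A = (160 - 3Q)q_A - (42q_A + (1/2)q_A²). Setting ∂π_A/∂q_A = 0: 118 - 7q_A - 3(q_D) = 0.
Drake's profit: π_D = (160 - 3Q)q_D - (17q_D + 2q_D²). Setting ∂π_D/∂q_D = 0: 143 - 10q_D - 3(q_A) = 0.
So q_A = (118 - 3q_D)/7 and q_D = (143 - 3q_A)/10.
Solving the pair: q_A = 751/61, q_D = 647/61.
Total output Q = 751/61 + 647/61 = 1398/61.

22.92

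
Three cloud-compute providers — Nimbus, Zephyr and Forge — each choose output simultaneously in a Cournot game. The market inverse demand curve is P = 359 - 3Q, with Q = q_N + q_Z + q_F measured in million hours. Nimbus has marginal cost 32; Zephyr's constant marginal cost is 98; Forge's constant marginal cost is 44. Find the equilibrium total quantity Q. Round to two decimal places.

75.25

Nimbus's profit: π_N = (359 - 3Q)q_N - (32q_N). Setting ∂π_N/∂q_N = 0: 327 - 6q_N - 3(q_Z + q_F) = 0.
Zephyr's profit: π_Z = (359 - 3Q)q_Z - (98q_Z). Setting ∂π_Z/∂q_Z = 0: 261 - 6q_Z - 3(q_N + q_F) = 0.
Forge's profit: π_F = (359 - 3Q)q_F - (44q_F). Setting ∂π_F/∂q_F = 0: 315 - 6q_F - 3(q_N + q_Z) = 0.
Adding the 3 first-order conditions: 903 − 12Q = 0, so Q = 301/4.
Back-substituting: q_N = (327 − 903/4)/3 = 135/4, q_Z = (261 − 903/4)/3 = 47/4, q_F = (315 − 903/4)/3 = 119/4.
Total output Q = 135/4 + 47/4 + 119/4 = 301/4.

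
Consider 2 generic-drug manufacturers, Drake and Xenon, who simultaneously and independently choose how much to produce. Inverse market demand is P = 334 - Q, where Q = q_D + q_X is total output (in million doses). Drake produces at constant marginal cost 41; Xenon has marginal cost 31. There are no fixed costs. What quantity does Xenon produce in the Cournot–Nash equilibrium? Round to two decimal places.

104.33

Drake's profit: π_D = (334 - Q)q_D - (41q_D). Setting ∂π_D/∂q_D = 0: 293 - 2q_D - (q_X) = 0.
Xenon's profit: π_X = (334 - Q)q_X - (31q_X). Setting ∂π_X/∂q_X = 0: 303 - 2q_X - (q_D) = 0.
So q_D = (293 - q_X)/2 and q_X = (303 - q_D)/2.
Substituting one into the other gives q_D = 283/3 and q_X = 313/3.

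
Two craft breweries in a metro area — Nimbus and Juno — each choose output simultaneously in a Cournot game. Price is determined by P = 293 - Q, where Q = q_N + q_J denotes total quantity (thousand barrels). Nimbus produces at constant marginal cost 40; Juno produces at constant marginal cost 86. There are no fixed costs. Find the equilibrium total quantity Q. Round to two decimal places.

153.33

Nimbus's profit: π_N = (293 - Q)q_N - (40q_N). Setting ∂π_N/∂q_N = 0: 253 - 2q_N - (q_J) = 0.
Juno's first-order condition: 207 - 2q_J - (q_N) = 0.
Rearranging gives the reaction functions q_N = (253 - q_J)/2 and q_J = (207 - q_N)/2.
Substituting one into the other gives q_N = 299/3 and q_J = 161/3.
Total output Q = 299/3 + 161/3 = 460/3.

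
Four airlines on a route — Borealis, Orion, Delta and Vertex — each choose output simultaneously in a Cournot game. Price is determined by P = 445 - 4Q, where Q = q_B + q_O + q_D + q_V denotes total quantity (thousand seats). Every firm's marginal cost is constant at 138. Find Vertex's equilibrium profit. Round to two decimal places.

942.49

A representative firm's profit is π_i = q_i(445 - 4Q) - 138q_i.
Setting ∂π_i/∂q_i = 0 with rivals' quantities fixed: 307 - 8q_i - 4·Σ_{j≠i} q_j = 0.
By symmetry each firm produces the same amount; substituting Σ_{j≠i} q_j = 3q_i yields q_i = 307/20.
Price P = 445 - 4·(307/5) = 997/5.
Vertex's profit: (997/5 - 138)·(307/20) = 942.4900.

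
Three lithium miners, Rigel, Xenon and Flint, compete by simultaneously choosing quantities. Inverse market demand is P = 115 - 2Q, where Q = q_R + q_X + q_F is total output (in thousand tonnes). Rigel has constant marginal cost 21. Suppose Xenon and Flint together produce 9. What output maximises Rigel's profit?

19

With rivals' combined output fixed at 9, Rigel's profit is π_R = (115 - 2·9 - 2q_R)q_R - (21q_R) = (97 - 2q_R)q_R - (21q_R).
∂π_R/∂q_R = 76 - 4q_R = 0, so q_R = 19.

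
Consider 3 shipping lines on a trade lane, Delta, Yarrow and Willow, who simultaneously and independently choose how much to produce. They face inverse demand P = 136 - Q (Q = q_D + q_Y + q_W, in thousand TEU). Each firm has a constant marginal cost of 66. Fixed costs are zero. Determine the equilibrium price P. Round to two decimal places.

A representative firm's profit is π_i = q_i(136 - Q) - 66q_i.
First-order condition (treating rivals' output as given): 70 - 2q_i - Σ_{j≠i} q_j = 0.
With identical firms every q_j equals q_i, so Σ_{j≠i} q_j = 2q_i and 70 = 4q_i, giving q_i = 35/2.
Total output Q = 105/2, so price P = 136 - 105/2 = 167/2.

83.50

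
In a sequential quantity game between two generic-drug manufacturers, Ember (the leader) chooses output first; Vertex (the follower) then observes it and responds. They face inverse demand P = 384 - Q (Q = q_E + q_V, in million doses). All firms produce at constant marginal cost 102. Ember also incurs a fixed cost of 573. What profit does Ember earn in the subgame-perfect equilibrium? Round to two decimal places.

The follower Vertex best-responds to any q_E: π_V = (384 - Q)q_V - 102q_V.
∂π_V/∂q_V = 282 - q_E - 2q_V = 0 gives the reaction function q_V = (282 - q_E)/2.
Ember substitutes q_V(q_E) into its own profit: π_E = q_E(384 - q_E - (282 - q_E)/2) - 102q_E = (243 - (1/2)q_E)q_E - 102q_E.
The leader's first-order condition 141 - q_E = 0 yields q_E = 141.
Then q_V = (282 - 141)/2 = 141/2.
Price P = 384 - 423/2 = 345/2.
Ember's profit: (345/2 - 102)·141 - 573 = 9367.5000.

9367.50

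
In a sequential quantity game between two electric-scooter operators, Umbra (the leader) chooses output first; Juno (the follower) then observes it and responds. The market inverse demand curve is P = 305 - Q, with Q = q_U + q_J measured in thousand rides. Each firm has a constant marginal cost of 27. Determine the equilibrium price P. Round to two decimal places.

The follower Juno best-responds to any q_U: π_J = (305 - Q)q_J - 27q_J.
∂π_J/∂q_J = 278 - q_U - 2q_J = 0 gives the reaction function q_J = (278 - q_U)/2.
Umbra substitutes q_J(q_U) into its own profit: π_U = q_U(305 - q_U - (278 - q_U)/2) - 27q_U = (166 - (1/2)q_U)q_U - 27q_U.
Maximising: ∂π_U/∂q_U = 139 - q_U = 0, giving q_U = 139.
Then q_J = (278 - 139)/2 = 139/2.
Total output Q = 417/2, so price P = 305 - 417/2 = 193/2.

96.50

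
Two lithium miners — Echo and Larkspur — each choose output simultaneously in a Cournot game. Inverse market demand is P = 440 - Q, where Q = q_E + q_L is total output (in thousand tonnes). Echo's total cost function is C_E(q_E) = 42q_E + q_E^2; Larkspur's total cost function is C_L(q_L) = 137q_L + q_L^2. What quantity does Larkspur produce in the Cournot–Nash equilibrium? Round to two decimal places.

Echo's profit: π_E = (440 - Q)q_E - (42q_E + q_E²). Setting ∂π_E/∂q_E = 0: 398 - 4q_E - (q_L) = 0.
Larkspur's first-order condition: 303 - 4q_L - (q_E) = 0.
Rearranging gives the reaction functions q_E = (398 - q_L)/4 and q_L = (303 - q_E)/4.
Substituting one into the other gives q_E = 1289/15 and q_L = 814/15.

54.27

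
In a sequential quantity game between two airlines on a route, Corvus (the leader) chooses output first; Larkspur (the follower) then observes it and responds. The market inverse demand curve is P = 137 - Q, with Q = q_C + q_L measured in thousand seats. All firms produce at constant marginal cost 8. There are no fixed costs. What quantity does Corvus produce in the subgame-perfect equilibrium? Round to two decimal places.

Solve by backward induction. Given q_C, the follower Larkspur maximises π_L = (137 - q_C - q_L)q_L - 8q_L.
Setting the follower's marginal profit to zero, 129 - q_C - 2q_L = 0, i.e. q_L = (129 - q_C)/2.
Corvus substitutes q_L(q_C) into its own profit: π_C = q_C(137 - q_C - (129 - q_C)/2) - 8q_C = (145/2 - (1/2)q_C)q_C - 8q_C.
The leader's first-order condition 129/2 - q_C = 0 yields q_C = 129/2.
Then q_L = (129 - 129/2)/2 = 129/4.

64.50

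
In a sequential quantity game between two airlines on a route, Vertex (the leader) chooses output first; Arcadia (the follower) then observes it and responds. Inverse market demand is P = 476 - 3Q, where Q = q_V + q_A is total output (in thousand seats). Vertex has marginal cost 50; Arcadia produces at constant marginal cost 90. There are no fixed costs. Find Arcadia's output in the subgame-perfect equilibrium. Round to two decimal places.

25.50

Solve by backward induction. Given q_V, the follower Arcadia maximises π_A = (476 - 3q_V - 3q_A)q_A - 90q_A.
Setting the follower's marginal profit to zero, 386 - 3q_V - 6q_A = 0, i.e. q_A = (386 - 3q_V)/6.
Vertex substitutes q_A(q_V) into its own profit: π_V = q_V(476 - 3q_V - (386 - 3q_V)/2) - 50q_V = (283 - (3/2)q_V)q_V - 50q_V.
The leader's first-order condition 233 - 3q_V = 0 yields q_V = 233/3.
Then q_A = (386 - 3·(233/3))/6 = 51/2.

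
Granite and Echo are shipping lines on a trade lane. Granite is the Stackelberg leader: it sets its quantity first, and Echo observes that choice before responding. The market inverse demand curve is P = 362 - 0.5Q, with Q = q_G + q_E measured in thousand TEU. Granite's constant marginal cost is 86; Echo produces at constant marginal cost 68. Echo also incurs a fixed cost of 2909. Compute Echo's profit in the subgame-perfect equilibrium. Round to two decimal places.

10703.50

The follower Echo best-responds to any q_G: π_E = (362 - 0.5Q)q_E - 68q_E.
∂π_E/∂q_E = 294 - (1/2)q_G - q_E = 0 gives the reaction function q_E = (294 - (1/2)q_G).
The leader anticipates this reaction. Substituting into P = 362 - 0.5Q gives P = 215 - (1/4)q_G, so π_G = (215 - (1/4)q_G)q_G - 86q_G.
Leader FOC: 129 - (1/2)q_G = 0, so q_G = 258.
Then q_E = (294 - (1/2)·258) = 165.
Price P = 362 - (1/2)·423 = 301/2.
Echo's profit: (301/2 - 68)·165 - 2909 = 10703.5000.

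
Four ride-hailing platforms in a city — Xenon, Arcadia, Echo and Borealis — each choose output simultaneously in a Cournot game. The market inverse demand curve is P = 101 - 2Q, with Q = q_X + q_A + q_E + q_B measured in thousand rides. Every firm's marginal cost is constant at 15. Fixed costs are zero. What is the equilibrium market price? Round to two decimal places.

Each firm earns π_i = (101 - 2Q)q_i - 15q_i.
First-order condition (treating rivals' output as given): 86 - 4q_i - 2·Σ_{j≠i} q_j = 0.
With identical firms every q_j equals q_i, so Σ_{j≠i} q_j = 3q_i and 86 = 10q_i, giving q_i = 43/5.
Total output Q = 172/5, so price P = 101 - 2·(172/5) = 161/5.

32.20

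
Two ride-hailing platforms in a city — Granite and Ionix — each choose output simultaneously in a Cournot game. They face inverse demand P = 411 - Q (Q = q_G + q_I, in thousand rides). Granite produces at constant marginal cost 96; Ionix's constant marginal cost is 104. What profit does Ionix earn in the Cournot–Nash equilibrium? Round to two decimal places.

9933.44

Granite's profit: π_G = (411 - Q)q_G - (96q_G). Setting ∂π_G/∂q_G = 0: 315 - 2q_G - (q_I) = 0.
Ionix's profit: π_I = (411 - Q)q_I - (104q_I). Setting ∂π_I/∂q_I = 0: 307 - 2q_I - (q_G) = 0.
So q_G = (315 - q_I)/2 and q_I = (307 - q_G)/2.
Substituting one into the other gives q_G = 323/3 and q_I = 299/3.
Price P = 411 - 622/3 = 611/3.
Ionix's profit: (611/3 - 104)·(299/3) = 9933.4444.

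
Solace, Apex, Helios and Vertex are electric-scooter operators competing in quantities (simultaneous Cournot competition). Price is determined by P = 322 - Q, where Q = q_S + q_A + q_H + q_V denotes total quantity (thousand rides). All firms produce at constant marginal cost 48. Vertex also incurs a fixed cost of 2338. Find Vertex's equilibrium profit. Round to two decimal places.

A representative firm's profit is π_i = q_i(322 - Q) - 48q_i.
Setting ∂π_i/∂q_i = 0 with rivals' quantities fixed: 274 - 2q_i - Σ_{j≠i} q_j = 0.
By symmetry each firm produces the same amount; substituting Σ_{j≠i} q_j = 3q_i yields q_i = 274/5.
Price P = 322 - 1096/5 = 514/5.
Vertex's profit: (514/5 - 48)·(274/5) - 2338 = 665.0400.

665.04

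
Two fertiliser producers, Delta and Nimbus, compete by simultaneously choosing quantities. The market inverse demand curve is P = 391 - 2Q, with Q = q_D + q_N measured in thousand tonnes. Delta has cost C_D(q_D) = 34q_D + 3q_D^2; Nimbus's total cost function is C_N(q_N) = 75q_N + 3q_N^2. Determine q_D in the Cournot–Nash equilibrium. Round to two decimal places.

30.60

Delta's profit: π_D = (391 - 2Q)q_D - (34q_D + 3q_D²). Setting ∂π_D/∂q_D = 0: 357 - 10q_D - 2(q_N) = 0.
Nimbus's profit: π_N = (391 - 2Q)q_N - (75q_N + 3q_N²). Setting ∂π_N/∂q_N = 0: 316 - 10q_N - 2(q_D) = 0.
Best responses: q_D = (357 - 2q_N)/10, q_N = (316 - 2q_D)/10.
Solving the pair: q_D = 1469/48, q_N = 1223/48.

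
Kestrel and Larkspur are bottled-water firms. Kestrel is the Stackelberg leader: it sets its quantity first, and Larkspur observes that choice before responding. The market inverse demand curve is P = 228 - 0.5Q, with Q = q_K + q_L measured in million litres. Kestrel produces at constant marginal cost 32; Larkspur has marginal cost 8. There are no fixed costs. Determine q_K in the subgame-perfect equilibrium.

172

The follower Larkspur best-responds to any q_K: π_L = (228 - 0.5Q)q_L - 8q_L.
Setting the follower's marginal profit to zero, 220 - (1/2)q_K - q_L = 0, i.e. q_L = (220 - (1/2)q_K).
Kestrel substitutes q_L(q_K) into its own profit: π_K = q_K(228 - (1/2)q_K - (220 - (1/2)q_K)/2) - 32q_K = (118 - (1/4)q_K)q_K - 32q_K.
The leader's first-order condition 86 - (1/2)q_K = 0 yields q_K = 172.
Then q_L = (220 - (1/2)·172) = 134.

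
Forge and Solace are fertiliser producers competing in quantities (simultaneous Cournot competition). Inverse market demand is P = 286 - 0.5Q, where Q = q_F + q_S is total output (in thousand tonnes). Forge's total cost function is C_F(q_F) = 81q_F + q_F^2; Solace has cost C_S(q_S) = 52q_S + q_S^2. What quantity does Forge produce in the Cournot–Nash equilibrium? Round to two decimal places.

56.91

Forge's profit: π_F = (286 - 0.5Q)q_F - (81q_F + q_F²). Setting ∂π_F/∂q_F = 0: 205 - 3q_F - (1/2)(q_S) = 0.
Solace's profit: π_S = (286 - 0.5Q)q_S - (52q_S + q_S²). Setting ∂π_S/∂q_S = 0: 234 - 3q_S - (1/2)(q_F) = 0.
Rearranging gives the reaction functions q_F = (205 - (1/2)q_S)/3 and q_S = (234 - (1/2)q_F)/3.
Substituting one into the other gives q_F = 1992/35 and q_S = 68.5143.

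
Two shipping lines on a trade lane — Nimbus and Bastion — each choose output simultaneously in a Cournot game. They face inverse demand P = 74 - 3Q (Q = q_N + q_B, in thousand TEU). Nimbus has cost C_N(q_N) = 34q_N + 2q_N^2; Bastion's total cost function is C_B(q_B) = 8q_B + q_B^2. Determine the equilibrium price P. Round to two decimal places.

Nimbus's profit: π_N = (74 - 3Q)q_N - (34q_N + 2q_N²). Setting ∂π_N/∂q_N = 0: 40 - 10q_N - 3(q_B) = 0.
Bastion's profit: π_B = (74 - 3Q)q_B - (8q_B + q_B²). Setting ∂π_B/∂q_B = 0: 66 - 8q_B - 3(q_N) = 0.
Rearranging gives the reaction functions q_N = (40 - 3q_B)/10 and q_B = (66 - 3q_N)/8.
Substituting one into the other gives q_N = 122/71 and q_B = 540/71.
Total output Q = 662/71, so price P = 74 - 3·(662/71) = 46.0282.

46.03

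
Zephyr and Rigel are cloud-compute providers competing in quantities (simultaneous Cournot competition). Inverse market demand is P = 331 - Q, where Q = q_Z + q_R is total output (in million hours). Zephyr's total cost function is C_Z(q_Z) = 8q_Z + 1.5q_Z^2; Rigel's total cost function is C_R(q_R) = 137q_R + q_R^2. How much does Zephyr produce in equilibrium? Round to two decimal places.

57.79

Zephyr's profit: π_Z = (331 - Q)q_Z - (8q_Z + (3/2)q_Z²). Setting ∂π_Z/∂q_Z = 0: 323 - 5q_Z - (q_R) = 0.
Rigel's profit: π_R = (331 - Q)q_R - (137q_R + q_R²). Setting ∂π_R/∂q_R = 0: 194 - 4q_R - (q_Z) = 0.
So q_Z = (323 - q_R)/5 and q_R = (194 - q_Z)/4.
Substituting one into the other gives q_Z = 1098/19 and q_R = 647/19.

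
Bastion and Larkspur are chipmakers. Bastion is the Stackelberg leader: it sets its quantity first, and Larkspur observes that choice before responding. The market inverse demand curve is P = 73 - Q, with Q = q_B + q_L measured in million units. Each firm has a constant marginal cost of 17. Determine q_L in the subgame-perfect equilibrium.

Solve by backward induction. Given q_B, the follower Larkspur maximises π_L = (73 - q_B - q_L)q_L - 17q_L.
Setting the follower's marginal profit to zero, 56 - q_B - 2q_L = 0, i.e. q_L = (56 - q_B)/2.
The leader anticipates this reaction. Substituting into P = 73 - Q gives P = 45 - (1/2)q_B, so π_B = (45 - (1/2)q_B)q_B - 17q_B.
The leader's first-order condition 28 - q_B = 0 yields q_B = 28.
Then q_L = (56 - 28)/2 = 14.

14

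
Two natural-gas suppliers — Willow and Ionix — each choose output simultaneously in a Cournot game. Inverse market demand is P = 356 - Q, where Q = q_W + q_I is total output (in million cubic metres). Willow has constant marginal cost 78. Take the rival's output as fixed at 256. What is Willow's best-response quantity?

11

With the rival's output fixed at 256, Willow's profit is π_W = (356 - 256 - q_W)q_W - (78q_W) = (100 - q_W)q_W - (78q_W).
∂π_W/∂q_W = 22 - 2q_W = 0, so q_W = 11.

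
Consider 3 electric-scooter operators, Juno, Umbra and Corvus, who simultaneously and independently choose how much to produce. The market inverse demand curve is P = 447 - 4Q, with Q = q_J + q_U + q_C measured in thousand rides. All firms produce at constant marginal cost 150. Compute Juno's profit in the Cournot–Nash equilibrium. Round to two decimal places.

A representative firm's profit is π_i = q_i(447 - 4Q) - 150q_i.
First-order condition (treating rivals' output as given): 297 - 8q_i - 4·Σ_{j≠i} q_j = 0.
With identical firms every q_j equals q_i, so Σ_{j≠i} q_j = 2q_i and 297 = 16q_i, giving q_i = 297/16.
Price P = 447 - 4·(891/16) = 897/4.
Juno's profit: (897/4 - 150)·(297/16) = 1378.2656.

1378.27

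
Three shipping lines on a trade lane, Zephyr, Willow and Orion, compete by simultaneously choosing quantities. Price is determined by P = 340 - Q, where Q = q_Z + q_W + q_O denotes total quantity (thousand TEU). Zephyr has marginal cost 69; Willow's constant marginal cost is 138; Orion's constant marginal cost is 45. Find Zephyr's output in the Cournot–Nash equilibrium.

79

Zephyr's profit: π_Z = (340 - Q)q_Z - (69q_Z). Setting ∂π_Z/∂q_Z = 0: 271 - 2q_Z - (q_W + q_O) = 0.
Willow's first-order condition: 202 - 2q_W - (q_Z + q_O) = 0.
Orion's profit: π_O = (340 - Q)q_O - (45q_O). Setting ∂π_O/∂q_O = 0: 295 - 2q_O - (q_Z + q_W) = 0.
Summing all 3 equations gives 768 − 4Q = 0, hence Q = 192.
Back-substituting: q_Z = (271 − 192) = 79, q_W = (202 − 192) = 10, q_O = (295 − 192) = 103.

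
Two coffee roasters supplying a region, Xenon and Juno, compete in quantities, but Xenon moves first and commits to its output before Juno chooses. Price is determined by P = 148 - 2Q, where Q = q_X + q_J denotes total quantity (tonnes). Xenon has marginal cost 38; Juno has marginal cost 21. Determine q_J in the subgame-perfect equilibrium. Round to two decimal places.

The follower Juno best-responds to any q_X: π_J = (148 - 2Q)q_J - 21q_J.
Setting the follower's marginal profit to zero, 127 - 2q_X - 4q_J = 0, i.e. q_J = (127 - 2q_X)/4.
The leader anticipates this reaction. Substituting into P = 148 - 2Q gives P = 169/2 - q_X, so π_X = (169/2 - q_X)q_X - 38q_X.
The leader's first-order condition 93/2 - 2q_X = 0 yields q_X = 93/4.
Then q_J = (127 - 2·(93/4))/4 = 161/8.

20.13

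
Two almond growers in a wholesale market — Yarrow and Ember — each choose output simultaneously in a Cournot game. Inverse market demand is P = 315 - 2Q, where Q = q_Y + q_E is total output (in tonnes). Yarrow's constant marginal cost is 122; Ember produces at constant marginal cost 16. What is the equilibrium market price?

Yarrow's profit: π_Y = (315 - 2Q)q_Y - (122q_Y). Setting ∂π_Y/∂q_Y = 0: 193 - 4q_Y - 2(q_E) = 0.
Ember's first-order condition: 299 - 4q_E - 2(q_Y) = 0.
Rearranging gives the reaction functions q_Y = (193 - 2q_E)/4 and q_E = (299 - 2q_Y)/4.
Substituting one into the other gives q_Y = 29/2 and q_E = 135/2.
Total output Q = 82, so price P = 315 - 2·82 = 151.

151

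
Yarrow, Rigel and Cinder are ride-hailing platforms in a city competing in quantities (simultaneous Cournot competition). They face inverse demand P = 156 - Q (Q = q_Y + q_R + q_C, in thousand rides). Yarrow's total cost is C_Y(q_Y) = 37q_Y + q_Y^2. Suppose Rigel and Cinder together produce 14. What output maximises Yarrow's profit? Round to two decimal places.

26.25

With rivals' combined output fixed at 14, Yarrow's profit is π_Y = (156 - 14 - q_Y)q_Y - (37q_Y + q_Y²) = (142 - q_Y)q_Y - (37q_Y + q_Y²).
∂π_Y/∂q_Y = 105 - 4q_Y = 0, so q_Y = 105/4.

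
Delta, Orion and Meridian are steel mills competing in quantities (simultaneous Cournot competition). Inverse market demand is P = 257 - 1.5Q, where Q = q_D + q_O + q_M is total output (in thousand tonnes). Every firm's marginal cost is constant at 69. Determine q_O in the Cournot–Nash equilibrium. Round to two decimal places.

Each firm earns π_i = (257 - 1.5Q)q_i - 69q_i.
Setting ∂π_i/∂q_i = 0 with rivals' quantities fixed: 188 - 3q_i - (3/2)·Σ_{j≠i} q_j = 0.
By symmetry each firm produces the same amount; substituting Σ_{j≠i} q_j = 2q_i yields q_i = 188/6 = 94/3.

31.33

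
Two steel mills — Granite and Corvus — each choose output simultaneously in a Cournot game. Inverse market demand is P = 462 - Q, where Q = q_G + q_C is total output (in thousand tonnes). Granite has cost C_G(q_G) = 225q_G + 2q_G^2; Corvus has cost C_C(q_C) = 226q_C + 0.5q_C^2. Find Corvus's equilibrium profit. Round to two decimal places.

Granite's profit: π_G = (462 - Q)q_G - (225q_G + 2q_G²). Setting ∂π_G/∂q_G = 0: 237 - 6q_G - (q_C) = 0.
Corvus's first-order condition: 236 - 3q_C - (q_G) = 0.
Rearranging gives the reaction functions q_G = (237 - q_C)/6 and q_C = (236 - q_G)/3.
Solving the pair: q_G = 475/17, q_C = 1179/17.
Price P = 462 - 1654/17 = 364.7059.
Corvus's profit: 364.7059·(1179/17) - 226·(1179/17) - (1/2)(1179/17)² = 7214.7457.

7214.75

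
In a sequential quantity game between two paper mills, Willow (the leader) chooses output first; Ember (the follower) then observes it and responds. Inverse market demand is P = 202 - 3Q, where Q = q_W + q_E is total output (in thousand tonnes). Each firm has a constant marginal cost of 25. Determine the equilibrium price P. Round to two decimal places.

Solve by backward induction. Given q_W, the follower Ember maximises π_E = (202 - 3q_W - 3q_E)q_E - 25q_E.
Follower FOC: 177 - 3q_W - 6q_E = 0, so q_E(q_W) = (177 - 3q_W)/6.
The leader anticipates this reaction. Substituting into P = 202 - 3Q gives P = 227/2 - (3/2)q_W, so π_W = (227/2 - (3/2)q_W)q_W - 25q_W.
Leader FOC: 177/2 - 3q_W = 0, so q_W = 59/2.
Then q_E = (177 - 3·(59/2))/6 = 59/4.
Total output Q = 177/4, so price P = 202 - 3·(177/4) = 277/4.

69.25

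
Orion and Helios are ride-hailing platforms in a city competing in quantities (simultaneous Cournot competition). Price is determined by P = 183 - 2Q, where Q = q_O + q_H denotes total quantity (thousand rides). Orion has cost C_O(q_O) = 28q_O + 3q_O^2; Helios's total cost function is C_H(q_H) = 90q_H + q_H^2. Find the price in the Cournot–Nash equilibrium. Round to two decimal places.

134.29

Orion's profit: π_O = (183 - 2Q)q_O - (28q_O + 3q_O²). Setting ∂π_O/∂q_O = 0: 155 - 10q_O - 2(q_H) = 0.
Helios's first-order condition: 93 - 6q_H - 2(q_O) = 0.
Best responses: q_O = (155 - 2q_H)/10, q_H = (93 - 2q_O)/6.
Substituting one into the other gives q_O = 93/7 and q_H = 155/14.
Total output Q = 341/14, so price P = 183 - 2·(341/14) = 940/7.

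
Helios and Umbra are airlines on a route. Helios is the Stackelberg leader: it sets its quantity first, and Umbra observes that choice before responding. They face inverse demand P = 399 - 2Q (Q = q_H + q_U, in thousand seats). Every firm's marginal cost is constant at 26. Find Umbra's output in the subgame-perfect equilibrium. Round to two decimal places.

46.63

Solve by backward induction. Given q_H, the follower Umbra maximises π_U = (399 - 2q_H - 2q_U)q_U - 26q_U.
Follower FOC: 373 - 2q_H - 4q_U = 0, so q_U(q_H) = (373 - 2q_H)/4.
Helios substitutes q_U(q_H) into its own profit: π_H = q_H(399 - 2q_H - (373 - 2q_H)/2) - 26q_H = (425/2 - q_H)q_H - 26q_H.
Leader FOC: 373/2 - 2q_H = 0, so q_H = 373/4.
Then q_U = (373 - 2·(373/4))/4 = 373/8.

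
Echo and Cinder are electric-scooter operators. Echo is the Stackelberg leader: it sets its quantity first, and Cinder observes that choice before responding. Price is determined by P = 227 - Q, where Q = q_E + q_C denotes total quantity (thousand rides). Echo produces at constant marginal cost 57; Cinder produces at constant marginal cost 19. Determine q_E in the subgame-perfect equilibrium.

66

The follower Cinder best-responds to any q_E: π_C = (227 - Q)q_C - 19q_C.
Setting the follower's marginal profit to zero, 208 - q_E - 2q_C = 0, i.e. q_C = (208 - q_E)/2.
Echo substitutes q_C(q_E) into its own profit: π_E = q_E(227 - q_E - (208 - q_E)/2) - 57q_E = (123 - (1/2)q_E)q_E - 57q_E.
The leader's first-order condition 66 - q_E = 0 yields q_E = 66.
Then q_C = (208 - 66)/2 = 71.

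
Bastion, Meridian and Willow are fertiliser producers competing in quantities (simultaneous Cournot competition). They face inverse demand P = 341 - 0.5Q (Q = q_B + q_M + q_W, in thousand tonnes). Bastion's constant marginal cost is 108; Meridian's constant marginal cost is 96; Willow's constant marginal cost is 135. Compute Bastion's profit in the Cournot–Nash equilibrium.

7688

Bastion's profit: π_B = (341 - 0.5Q)q_B - (108q_B). Setting ∂π_B/∂q_B = 0: 233 - q_B - (1/2)(q_M + q_W) = 0.
Meridian's first-order condition: 245 - q_M - (1/2)(q_B + q_W) = 0.
Willow's first-order condition: 206 - q_W - (1/2)(q_B + q_M) = 0.
Adding the 3 conditions: 684 − Q − Q = 0, i.e. Q = 342.
Back-substituting: q_B = (233 − 171)/(1/2) = 124, q_M = (245 − 171)/(1/2) = 148, q_W = (206 − 171)/(1/2) = 70.
Price P = 341 - (1/2)·342 = 170.
Bastion's profit: (170 - 108)·124 = 7688.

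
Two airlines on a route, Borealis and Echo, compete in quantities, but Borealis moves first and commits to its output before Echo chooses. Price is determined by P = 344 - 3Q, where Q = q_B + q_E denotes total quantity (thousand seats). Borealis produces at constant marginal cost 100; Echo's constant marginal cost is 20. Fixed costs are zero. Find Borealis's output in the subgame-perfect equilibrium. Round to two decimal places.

27.33

Solve by backward induction. Given q_B, the follower Echo maximises π_E = (344 - 3q_B - 3q_E)q_E - 20q_E.
Setting the follower's marginal profit to zero, 324 - 3q_B - 6q_E = 0, i.e. q_E = (324 - 3q_B)/6.
Borealis substitutes q_E(q_B) into its own profit: π_B = q_B(344 - 3q_B - (324 - 3q_B)/2) - 100q_B = (182 - (3/2)q_B)q_B - 100q_B.
The leader's first-order condition 82 - 3q_B = 0 yields q_B = 82/3.
Then q_E = (324 - 3·(82/3))/6 = 121/3.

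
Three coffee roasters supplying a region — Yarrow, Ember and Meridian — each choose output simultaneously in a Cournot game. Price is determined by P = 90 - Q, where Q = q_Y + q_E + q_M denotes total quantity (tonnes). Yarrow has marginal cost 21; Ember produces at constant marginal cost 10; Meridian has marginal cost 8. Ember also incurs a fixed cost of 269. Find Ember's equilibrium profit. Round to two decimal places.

226.06

Yarrow's profit: π_Y = (90 - Q)q_Y - (21q_Y). Setting ∂π_Y/∂q_Y = 0: 69 - 2q_Y - (q_E + q_M) = 0.
Ember's first-order condition: 80 - 2q_E - (q_Y + q_M) = 0.
Meridian's profit: π_M = (90 - Q)q_M - (8q_M). Setting ∂π_M/∂q_M = 0: 82 - 2q_M - (q_Y + q_E) = 0.
Adding the 3 first-order conditions: 231 − 4Q = 0, so Q = 231/4.
Back-substituting: q_Y = (69 − 231/4) = 45/4, q_E = (80 − 231/4) = 89/4, q_M = (82 − 231/4) = 97/4.
Price P = 90 - 231/4 = 129/4.
Ember's profit: (129/4 - 10)·(89/4) - 269 = 226.0625.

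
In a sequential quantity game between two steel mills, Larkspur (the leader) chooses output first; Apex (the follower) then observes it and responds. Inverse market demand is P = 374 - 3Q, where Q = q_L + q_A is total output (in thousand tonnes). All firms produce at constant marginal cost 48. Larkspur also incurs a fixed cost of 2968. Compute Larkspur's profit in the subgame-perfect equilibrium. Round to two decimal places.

1460.17

The follower Apex best-responds to any q_L: π_A = (374 - 3Q)q_A - 48q_A.
Follower FOC: 326 - 3q_L - 6q_A = 0, so q_A(q_L) = (326 - 3q_L)/6.
Larkspur substitutes q_A(q_L) into its own profit: π_L = q_L(374 - 3q_L - (326 - 3q_L)/2) - 48q_L = (211 - (3/2)q_L)q_L - 48q_L.
Leader FOC: 163 - 3q_L = 0, so q_L = 163/3.
Then q_A = (326 - 3·(163/3))/6 = 163/6.
Price P = 374 - 3·(163/2) = 259/2.
Larkspur's profit: (259/2 - 48)·(163/3) - 2968 = 1460.1667.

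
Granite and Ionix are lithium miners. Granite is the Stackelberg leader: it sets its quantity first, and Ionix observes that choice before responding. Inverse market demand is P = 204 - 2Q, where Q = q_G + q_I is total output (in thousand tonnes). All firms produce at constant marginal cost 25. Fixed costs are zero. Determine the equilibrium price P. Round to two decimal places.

69.75

The follower Ionix best-responds to any q_G: π_I = (204 - 2Q)q_I - 25q_I.
Setting the follower's marginal profit to zero, 179 - 2q_G - 4q_I = 0, i.e. q_I = (179 - 2q_G)/4.
Granite substitutes q_I(q_G) into its own profit: π_G = q_G(204 - 2q_G - (179 - 2q_G)/2) - 25q_G = (229/2 - q_G)q_G - 25q_G.
The leader's first-order condition 179/2 - 2q_G = 0 yields q_G = 179/4.
Then q_I = (179 - 2·(179/4))/4 = 179/8.
Total output Q = 537/8, so price P = 204 - 2·(537/8) = 279/4.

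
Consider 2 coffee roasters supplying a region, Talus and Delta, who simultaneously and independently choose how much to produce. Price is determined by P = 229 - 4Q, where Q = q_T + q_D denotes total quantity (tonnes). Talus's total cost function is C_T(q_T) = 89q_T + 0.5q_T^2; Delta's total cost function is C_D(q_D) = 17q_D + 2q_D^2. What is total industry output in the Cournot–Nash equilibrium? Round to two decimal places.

23.70

Talus's profit: π_T = (229 - 4Q)q_T - (89q_T + (1/2)q_T²). Setting ∂π_T/∂q_T = 0: 140 - 9q_T - 4(q_D) = 0.
Delta's first-order condition: 212 - 12q_D - 4(q_T) = 0.
So q_T = (140 - 4q_D)/9 and q_D = (212 - 4q_T)/12.
Solving the pair: q_T = 208/23, q_D = 337/23.
Total output Q = 208/23 + 337/23 = 545/23.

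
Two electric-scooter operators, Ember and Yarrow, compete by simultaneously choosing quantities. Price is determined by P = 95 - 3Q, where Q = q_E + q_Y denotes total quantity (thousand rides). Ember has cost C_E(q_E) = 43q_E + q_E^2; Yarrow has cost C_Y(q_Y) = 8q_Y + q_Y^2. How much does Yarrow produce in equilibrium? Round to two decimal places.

Ember's profit: π_E = (95 - 3Q)q_E - (43q_E + q_E²). Setting ∂π_E/∂q_E = 0: 52 - 8q_E - 3(q_Y) = 0.
Yarrow's first-order condition: 87 - 8q_Y - 3(q_E) = 0.
Rearranging gives the reaction functions q_E = (52 - 3q_Y)/8 and q_Y = (87 - 3q_E)/8.
Solving the pair: q_E = 31/11, q_Y = 108/11.

9.82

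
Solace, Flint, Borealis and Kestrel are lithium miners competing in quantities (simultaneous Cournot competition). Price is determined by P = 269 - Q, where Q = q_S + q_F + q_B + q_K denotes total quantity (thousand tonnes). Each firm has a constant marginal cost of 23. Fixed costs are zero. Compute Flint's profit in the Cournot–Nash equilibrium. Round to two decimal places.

A representative firm's profit is π_i = q_i(269 - Q) - 23q_i.
Setting ∂π_i/∂q_i = 0 with rivals' quantities fixed: 246 - 2q_i - Σ_{j≠i} q_j = 0.
By symmetry each firm produces the same amount; substituting Σ_{j≠i} q_j = 3q_i yields q_i = 246/5.
Price P = 269 - 984/5 = 361/5.
Flint's profit: (361/5 - 23)·(246/5) = 2420.6400.

2420.64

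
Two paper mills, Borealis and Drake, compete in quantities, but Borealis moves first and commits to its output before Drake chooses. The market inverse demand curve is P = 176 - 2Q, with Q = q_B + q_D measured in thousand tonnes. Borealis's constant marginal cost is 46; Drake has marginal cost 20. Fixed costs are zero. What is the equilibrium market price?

Solve by backward induction. Given q_B, the follower Drake maximises π_D = (176 - 2q_B - 2q_D)q_D - 20q_D.
Follower FOC: 156 - 2q_B - 4q_D = 0, so q_D(q_B) = (156 - 2q_B)/4.
Borealis substitutes q_D(q_B) into its own profit: π_B = q_B(176 - 2q_B - (156 - 2q_B)/2) - 46q_B = (98 - q_B)q_B - 46q_B.
Maximising: ∂π_B/∂q_B = 52 - 2q_B = 0, giving q_B = 26.
Then q_D = (156 - 2·26)/4 = 26.
Total output Q = 52, so price P = 176 - 2·52 = 72.

72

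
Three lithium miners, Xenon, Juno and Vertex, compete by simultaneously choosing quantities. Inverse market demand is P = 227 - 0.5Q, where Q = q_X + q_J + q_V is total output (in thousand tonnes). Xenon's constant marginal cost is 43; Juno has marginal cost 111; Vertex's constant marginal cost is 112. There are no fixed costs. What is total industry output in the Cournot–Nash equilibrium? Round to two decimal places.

Xenon's profit: π_X = (227 - 0.5Q)q_X - (43q_X). Setting ∂π_X/∂q_X = 0: 184 - q_X - (1/2)(q_J + q_V) = 0.
Juno's profit: π_J = (227 - 0.5Q)q_J - (111q_J). Setting ∂π_J/∂q_J = 0: 116 - q_J - (1/2)(q_X + q_V) = 0.
Vertex's profit: π_V = (227 - 0.5Q)q_V - (112q_V). Setting ∂π_V/∂q_V = 0: 115 - q_V - (1/2)(q_X + q_J) = 0.
Summing all 3 equations gives 415 − 2Q = 0, hence Q = 415/2.
Back-substituting: q_X = (184 − 415/4)/(1/2) = 321/2, q_J = (116 − 415/4)/(1/2) = 49/2, q_V = (115 − 415/4)/(1/2) = 45/2.
Total output Q = 321/2 + 49/2 + 45/2 = 415/2.

207.50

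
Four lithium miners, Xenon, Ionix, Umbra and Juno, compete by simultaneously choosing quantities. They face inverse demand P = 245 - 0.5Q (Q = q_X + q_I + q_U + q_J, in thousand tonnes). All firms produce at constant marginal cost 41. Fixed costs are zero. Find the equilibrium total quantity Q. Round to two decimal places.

A representative firm's profit is π_i = q_i(245 - 0.5Q) - 41q_i.
Setting ∂π_i/∂q_i = 0 with rivals' quantities fixed: 204 - q_i - (1/2)·Σ_{j≠i} q_j = 0.
With identical firms every q_j equals q_i, so Σ_{j≠i} q_j = 3q_i and 204 = (5/2)q_i, giving q_i = 408/5.
Total output Q = 408/5 + 408/5 + 408/5 + 408/5 = 1632/5.

326.40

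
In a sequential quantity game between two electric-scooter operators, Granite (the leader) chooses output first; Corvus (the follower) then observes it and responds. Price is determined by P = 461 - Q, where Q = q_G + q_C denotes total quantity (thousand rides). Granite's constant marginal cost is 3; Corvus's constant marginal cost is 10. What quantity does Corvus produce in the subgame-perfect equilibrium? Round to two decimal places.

109.25

Solve by backward induction. Given q_G, the follower Corvus maximises π_C = (461 - q_G - q_C)q_C - 10q_C.
Setting the follower's marginal profit to zero, 451 - q_G - 2q_C = 0, i.e. q_C = (451 - q_G)/2.
Granite substitutes q_C(q_G) into its own profit: π_G = q_G(461 - q_G - (451 - q_G)/2) - 3q_G = (471/2 - (1/2)q_G)q_G - 3q_G.
Leader FOC: 465/2 - q_G = 0, so q_G = 465/2.
Then q_C = (451 - 465/2)/2 = 437/4.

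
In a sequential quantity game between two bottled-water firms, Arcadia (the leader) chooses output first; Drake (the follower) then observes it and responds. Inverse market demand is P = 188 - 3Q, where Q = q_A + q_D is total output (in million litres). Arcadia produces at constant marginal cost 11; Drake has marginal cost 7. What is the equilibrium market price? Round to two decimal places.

The follower Drake best-responds to any q_A: π_D = (188 - 3Q)q_D - 7q_D.
Setting the follower's marginal profit to zero, 181 - 3q_A - 6q_D = 0, i.e. q_D = (181 - 3q_A)/6.
Arcadia substitutes q_D(q_A) into its own profit: π_A = q_A(188 - 3q_A - (181 - 3q_A)/2) - 11q_A = (195/2 - (3/2)q_A)q_A - 11q_A.
Maximising: ∂π_A/∂q_A = 173/2 - 3q_A = 0, giving q_A = 173/6.
Then q_D = (181 - 3·(173/6))/6 = 63/4.
Total output Q = 535/12, so price P = 188 - 3·(535/12) = 217/4.

54.25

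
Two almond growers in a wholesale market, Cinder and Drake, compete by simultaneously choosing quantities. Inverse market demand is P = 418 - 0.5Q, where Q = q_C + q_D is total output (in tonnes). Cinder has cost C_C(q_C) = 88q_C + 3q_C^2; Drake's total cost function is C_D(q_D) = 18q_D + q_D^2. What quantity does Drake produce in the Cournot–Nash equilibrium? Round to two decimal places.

Cinder's profit: π_C = (418 - 0.5Q)q_C - (88q_C + 3q_C²). Setting ∂π_C/∂q_C = 0: 330 - 7q_C - (1/2)(q_D) = 0.
Drake's first-order condition: 400 - 3q_D - (1/2)(q_C) = 0.
So q_C = (330 - (1/2)q_D)/7 and q_D = (400 - (1/2)q_C)/3.
Substituting one into the other gives q_C = 38.0723 and q_D = 126.9880.

126.99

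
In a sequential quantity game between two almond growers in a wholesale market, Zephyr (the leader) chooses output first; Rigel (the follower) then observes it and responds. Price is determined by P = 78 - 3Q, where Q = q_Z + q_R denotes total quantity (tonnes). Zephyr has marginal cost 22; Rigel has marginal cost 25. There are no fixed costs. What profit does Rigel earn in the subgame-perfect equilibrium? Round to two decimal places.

The follower Rigel best-responds to any q_Z: π_R = (78 - 3Q)q_R - 25q_R.
Setting the follower's marginal profit to zero, 53 - 3q_Z - 6q_R = 0, i.e. q_R = (53 - 3q_Z)/6.
The leader anticipates this reaction. Substituting into P = 78 - 3Q gives P = 103/2 - (3/2)q_Z, so π_Z = (103/2 - (3/2)q_Z)q_Z - 22q_Z.
Leader FOC: 59/2 - 3q_Z = 0, so q_Z = 59/6.
Then q_R = (53 - 3·(59/6))/6 = 47/12.
Price P = 78 - 3·(55/4) = 147/4.
Rigel's profit: (147/4 - 25)·(47/12) = 46.0208.

46.02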